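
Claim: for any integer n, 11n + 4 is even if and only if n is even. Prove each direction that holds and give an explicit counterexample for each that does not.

Both directions hold.

(⇒) Suppose 11n + 4 is even. Since 11 is odd, 11n and n have the same parity, so 11n + 4 ≡ n + 4 (mod 2). As 4 is even, 11n + 4 is even exactly when n is even. Thus n is even.

(⇐) Conversely, suppose n is even; write n = 2j. Then 11n + 4 = 11·(2j) + 4 = 2·11j + 4, which is even.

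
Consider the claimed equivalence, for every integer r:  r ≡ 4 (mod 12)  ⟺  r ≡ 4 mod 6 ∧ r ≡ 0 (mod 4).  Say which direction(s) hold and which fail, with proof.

[⇐] If r ≡ 4 (mod 6) and r ≡ 0 (mod 4), then by the Chinese remainder theorem r ≡ 4 (mod 12). This is exactly r ≡ 4 (mod 12).

[⇒] Suppose r ≡ 4 (mod 12); write r = 12j + 4. Since 6 ∣ 12, reducing mod 6 gives r ≡ 4 (mod 6); since 4 ∣ 12, reducing mod 4 gives r ≡ 4 ≡ 0 (mod 4).

The biconditional holds.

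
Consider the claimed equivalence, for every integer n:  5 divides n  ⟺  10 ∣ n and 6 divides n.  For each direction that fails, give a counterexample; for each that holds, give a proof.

(→) This fails: take n = 5. Certainly 5 ∣ 5, but 10 ∤ 5.

(←) Suppose 10 ∣ n and 6 ∣ n. Any common multiple of 10 and 6 is a multiple of their lcm; here lcm(10, 6) = 10·6/gcd(10, 6) = 60/2 = 30, so 30 ∣ n. Since 5 ∣ 30, it follows that 5 ∣ n.

Not equivalent: only (⇐) holds.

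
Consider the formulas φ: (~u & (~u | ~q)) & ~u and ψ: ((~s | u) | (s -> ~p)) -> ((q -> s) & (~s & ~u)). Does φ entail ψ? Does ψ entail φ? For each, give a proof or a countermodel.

Converse. Assume the antecedent. If s is true, the antecedent forces (q = F, s = T, p = T, u = F) or (q = T, s = T, p = T, u = F), and (~u & (~u | ~q)) & ~u holds there. If s is false, the antecedent forces (q = F, s = F, p = F, u = F) or (q = F, s = F, p = T, u = F), and (~u & (~u | ~q)) & ~u holds there. Either way (~u & (~u | ~q)) & ~u holds.

Forward direction. This fails. Under q = T, s = F, p = F, u = F, the left side is true but the right side is false.

Not equivalent: only (⇐) holds.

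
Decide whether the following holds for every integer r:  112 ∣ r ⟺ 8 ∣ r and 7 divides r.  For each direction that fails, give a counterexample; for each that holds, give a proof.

Forward direction. If 112 ∣ r, write r = 112q. Since 112 = 14·8, r = 8·(14q), so 8 ∣ r; and since 112 = 16·7, r = 7·(16q), so 7 ∣ r.

Converse. This fails: take r = 56. Both 8 ∣ 56 and 7 ∣ 56, yet 56 is not a multiple of 112 (since 56 = 0·112 + 56), so 112 ∤ 56.

Only the forward implication holds.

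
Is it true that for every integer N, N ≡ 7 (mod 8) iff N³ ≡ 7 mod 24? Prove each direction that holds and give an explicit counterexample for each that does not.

The forward direction fails; the converse holds.

[⇐] The residues r modulo 24 with r³ ≡ 7 (mod 24) are exactly {7}, and each is ≡ 7 (mod 8).

[⇒] This fails: take N = 15. Then 15 ≡ 7 (mod 8), but 15³ = 3375 ≡ 15 (mod 24), not 7.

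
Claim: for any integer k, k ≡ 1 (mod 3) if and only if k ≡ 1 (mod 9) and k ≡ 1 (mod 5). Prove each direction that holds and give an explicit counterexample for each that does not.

(⟸) If k ≡ 1 (mod 9) and k ≡ 1 (mod 5), then by the Chinese remainder theorem k ≡ 1 (mod 45). Since 1 ≡ 1 (mod 3) and 3 ∣ 45, we get k ≡ 1 (mod 3).

(⟹) This fails: k = 34 gives 34 ≡ 1 (mod 3) but 34 ≡ 7 (mod 9), so the conjunction on the right does not hold.

Only the converse holds.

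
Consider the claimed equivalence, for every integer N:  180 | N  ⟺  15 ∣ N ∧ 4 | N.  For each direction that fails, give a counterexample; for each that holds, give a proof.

(⇒) holds; (⇐) fails.

(⇒) If 180 ∣ N, write N = 180q. Since 180 = 12·15, N = 15·(12q), so 15 ∣ N; and since 180 = 45·4, N = 4·(45q), so 4 ∣ N.

(⇐) This fails: take N = 60. Both 15 ∣ 60 and 4 ∣ 60, yet 60 is not a multiple of 180 (since 60 = 0·180 + 60), so 180 ∤ 60.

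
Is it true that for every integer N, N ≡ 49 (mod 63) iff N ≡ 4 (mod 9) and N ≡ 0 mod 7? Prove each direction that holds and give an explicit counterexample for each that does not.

(→) Suppose N ≡ 49 (mod 63); write N = 63j + 49. Since 9 ∣ 63, reducing mod 9 gives N ≡ 49 ≡ 4 (mod 9); since 7 ∣ 63, reducing mod 7 gives N ≡ 49 ≡ 0 (mod 7).

(←) Conversely, if N ≡ 4 (mod 9) and N ≡ 0 (mod 7), then by the Chinese remainder theorem N ≡ 49 (mod 63). This is exactly N ≡ 49 (mod 63).

Both directions hold.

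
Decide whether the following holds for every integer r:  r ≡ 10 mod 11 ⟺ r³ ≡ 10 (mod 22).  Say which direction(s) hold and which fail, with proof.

Only the converse holds.

[⇒] This fails: take r = 21. Then 21 ≡ 10 (mod 11), but 21³ = 9261 ≡ 21 (mod 22), not 10.

[⇐] Conversely, the residues r modulo 22 with r³ ≡ 10 (mod 22) are exactly {10}, and each is ≡ 10 (mod 11).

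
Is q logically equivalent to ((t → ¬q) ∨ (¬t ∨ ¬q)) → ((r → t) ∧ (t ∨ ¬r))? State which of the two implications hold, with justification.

(→) This fails. Under q = T, r = T, t = F, the left side is true but the right side is false.

(←) This fails. Under q = F, r = F, t = F, the left side is false but the right side is true.

Neither direction holds.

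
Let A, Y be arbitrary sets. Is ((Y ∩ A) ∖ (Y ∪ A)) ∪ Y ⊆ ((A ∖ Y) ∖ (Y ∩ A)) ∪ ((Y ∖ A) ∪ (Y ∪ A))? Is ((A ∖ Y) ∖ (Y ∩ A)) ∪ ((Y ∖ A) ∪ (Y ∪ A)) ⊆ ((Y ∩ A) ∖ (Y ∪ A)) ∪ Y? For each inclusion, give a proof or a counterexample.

(⊆) Let x ∈ ((Y ∩ A) ∖ (Y ∪ A)) ∪ Y. Then either x ∈ Y and x ∉ A; or x ∈ A ∩ Y. In each case x ∈ ((A ∖ Y) ∖ (Y ∩ A)) ∪ ((Y ∖ A) ∪ (Y ∪ A)), so ((Y ∩ A) ∖ (Y ∪ A)) ∪ Y ⊆ ((A ∖ Y) ∖ (Y ∩ A)) ∪ ((Y ∖ A) ∪ (Y ∪ A)).

(⊇) This inclusion fails. Take A = {1}, Y = ∅; then 1 ∈ ((A ∖ Y) ∖ (Y ∩ A)) ∪ ((Y ∖ A) ∪ (Y ∪ A)) but 1 ∉ ((Y ∩ A) ∖ (Y ∪ A)) ∪ Y.

The sets are not equal: only the forward inclusion holds.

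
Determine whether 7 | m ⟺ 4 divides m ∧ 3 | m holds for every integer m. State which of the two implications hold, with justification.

Neither implication holds.

(⇒) This fails: take m = 7. Certainly 7 ∣ 7, but 4 ∤ 7.

(⇐) This fails: take m = 12. Both 4 ∣ 12 and 3 ∣ 12, yet 12 is not a multiple of 7 (since 12 = 1·7 + 5), so 7 ∤ 12.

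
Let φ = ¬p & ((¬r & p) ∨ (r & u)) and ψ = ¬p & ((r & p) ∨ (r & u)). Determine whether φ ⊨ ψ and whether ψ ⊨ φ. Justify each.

Equivalent; both directions hold.

Forward direction. Assume the antecedent. If p is true, the antecedent cannot hold. If p is false, the antecedent forces (p = F, u = T, r = T), and ¬p & ((r & p) ∨ (r & u)) holds there. Either way ¬p & ((r & p) ∨ (r & u)) holds.

Converse. Assume the antecedent. If p is true, the antecedent cannot hold. If p is false, the antecedent forces (p = F, u = T, r = T), and ¬p & ((¬r & p) ∨ (r & u)) holds there. Either way ¬p & ((¬r & p) ∨ (r & u)) holds.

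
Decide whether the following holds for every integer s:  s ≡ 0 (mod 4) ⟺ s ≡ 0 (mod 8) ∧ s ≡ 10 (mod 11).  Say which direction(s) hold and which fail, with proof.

Not equivalent: only (⇐) holds.

[⇒] This fails: s = 0 gives 0 ≡ 0 (mod 4) but 0 ≡ 0 (mod 11), so the conjunction on the right does not hold.

[⇐] Conversely, if s ≡ 0 (mod 8) and s ≡ 10 (mod 11), then by the Chinese remainder theorem s ≡ 32 (mod 88). Since 32 ≡ 0 (mod 4) and 4 ∣ 88, we get s ≡ 0 (mod 4).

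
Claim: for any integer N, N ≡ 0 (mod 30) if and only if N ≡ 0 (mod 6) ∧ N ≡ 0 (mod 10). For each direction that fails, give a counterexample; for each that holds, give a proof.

[⇒] Suppose N ≡ 0 (mod 30); write N = 30j + 0. Since 6 ∣ 30, reducing mod 6 gives N ≡ 0 (mod 6); since 10 ∣ 30, reducing mod 10 gives N ≡ 0 (mod 10).

[⇐] Conversely, if N ≡ 0 (mod 6) and N ≡ 0 (mod 10), then by the Chinese remainder theorem N ≡ 0 (mod 30). This is exactly N ≡ 0 (mod 30).

Equivalent; both directions hold.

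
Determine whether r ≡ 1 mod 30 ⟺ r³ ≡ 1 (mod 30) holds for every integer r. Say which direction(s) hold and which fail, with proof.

The biconditional holds.

(⟹) Suppose r ≡ 1 mod 30. Write r = 30j + 1. Then (30j + 1)³ = 27000j³ + 2700j² + 90j + 1 = 30(900j³ + 90j² + 3j) + 1, so r³ ≡ 1 (mod 30).

(⟸) Conversely, suppose r³ ≡ 1 (mod 30). The only residue r in {0, …, 29} with r³ ≡ 1 (mod 30) is r = 1, so r ≡ 1 (mod 30).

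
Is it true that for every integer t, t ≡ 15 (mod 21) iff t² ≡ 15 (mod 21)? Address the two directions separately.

(→) Suppose t ≡ 15 (mod 21). Write t = 21j + 15. Then (21j + 15)² = 441j² + 630j + 225 = 21(21j² + 30j + 10) + 15, so t² ≡ 15 (mod 21).

(←) This fails: take t = 6. Then 6² = 36 ≡ 15 (mod 21), yet 6 ≡ 6 (mod 21), not 15.

The forward direction holds; the converse fails.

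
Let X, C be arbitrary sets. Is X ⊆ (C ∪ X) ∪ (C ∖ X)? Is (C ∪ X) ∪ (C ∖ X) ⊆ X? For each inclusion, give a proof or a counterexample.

The sets are not equal: only the forward inclusion holds.

(⊆) Let x ∈ X. Then either x ∈ X and x ∉ C; or x ∈ X ∩ C. In each case x ∈ (C ∪ X) ∪ (C ∖ X), so X ⊆ (C ∪ X) ∪ (C ∖ X).

(⊇) This inclusion fails. Take X = ∅, C = {1}; then 1 ∈ (C ∪ X) ∪ (C ∖ X) but 1 ∉ X.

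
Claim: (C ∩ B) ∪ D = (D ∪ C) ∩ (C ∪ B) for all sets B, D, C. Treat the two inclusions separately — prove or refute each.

(⊆) This inclusion fails. Take B = ∅, D = {1}, C = ∅; then 1 ∈ (C ∩ B) ∪ D but 1 ∉ (D ∪ C) ∩ (C ∪ B).

(⊇) This inclusion fails. Take B = ∅, D = ∅, C = {1}; then 1 ∈ (D ∪ C) ∩ (C ∪ B) but 1 ∉ (C ∩ B) ∪ D.

Both inclusions fail.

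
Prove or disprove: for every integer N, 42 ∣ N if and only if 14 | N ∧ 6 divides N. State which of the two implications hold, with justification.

Both directions hold.

(⟹) If 42 ∣ N, write N = 42q. Since 42 = 3·14, N = 14·(3q), so 14 ∣ N; and since 42 = 7·6, N = 6·(7q), so 6 ∣ N.

(⟸) Suppose 14 ∣ N and 6 ∣ N. Any common multiple of 14 and 6 is a multiple of their lcm; here lcm(14, 6) = 14·6/gcd(14, 6) = 84/2 = 42, so 42 ∣ N.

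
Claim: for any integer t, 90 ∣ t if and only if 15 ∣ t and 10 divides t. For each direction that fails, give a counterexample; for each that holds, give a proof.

(⟹) If 90 ∣ t, write t = 90q. Since 90 = 6·15, t = 15·(6q), so 15 ∣ t; and since 90 = 9·10, t = 10·(9q), so 10 ∣ t.

(⟸) This fails: take t = 30. Both 15 ∣ 30 and 10 ∣ 30, yet 30 is not a multiple of 90 (since 30 = 0·90 + 30), so 90 ∤ 30.

Only the forward implication holds.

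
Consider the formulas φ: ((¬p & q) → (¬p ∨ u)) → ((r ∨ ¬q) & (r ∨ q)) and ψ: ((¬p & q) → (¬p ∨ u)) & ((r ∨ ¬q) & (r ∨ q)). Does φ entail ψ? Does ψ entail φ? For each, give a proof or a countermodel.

(⟹) Assume the antecedent. If r is true, the consequent reduces to true regardless of the other variables. If r is false, the antecedent cannot hold. Either way the consequent holds.

(⟸) Assume the antecedent. If r is true, the consequent reduces to true regardless of the other variables. If r is false, the antecedent cannot hold. Either way the consequent holds.

Both implications hold.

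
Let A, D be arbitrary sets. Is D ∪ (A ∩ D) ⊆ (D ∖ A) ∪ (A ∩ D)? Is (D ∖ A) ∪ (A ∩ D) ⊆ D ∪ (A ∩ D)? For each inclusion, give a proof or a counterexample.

The two sets are equal.

Reverse inclusion. Let x ∈ (D ∖ A) ∪ (A ∩ D). Then either x ∈ D and x ∉ A; or x ∈ A ∩ D. In each case x ∈ D ∪ (A ∩ D), so (D ∖ A) ∪ (A ∩ D) ⊆ D ∪ (A ∩ D).

Forward inclusion. Let x ∈ D ∪ (A ∩ D). Then either x ∈ D and x ∉ A; or x ∈ A ∩ D. In each case x ∈ (D ∖ A) ∪ (A ∩ D), so D ∪ (A ∩ D) ⊆ (D ∖ A) ∪ (A ∩ D).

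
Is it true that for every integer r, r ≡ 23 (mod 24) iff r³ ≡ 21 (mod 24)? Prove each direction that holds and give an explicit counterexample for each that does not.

(⟹) This fails: take r = 23. Then 23 ≡ 23 (mod 24), but 23³ = 12167 ≡ 23 (mod 24), not 21.

(⟸) This fails: take r = 21. Then 21³ = 9261 ≡ 21 (mod 24), yet 21 ≡ 21 (mod 24), not 23.

Neither implication holds.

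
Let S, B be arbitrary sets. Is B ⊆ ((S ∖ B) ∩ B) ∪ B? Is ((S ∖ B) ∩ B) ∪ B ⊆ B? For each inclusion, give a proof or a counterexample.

(⟹) Let x ∈ B. Then either x ∈ B and x ∉ S; or x ∈ S ∩ B. In each case x ∈ ((S ∖ B) ∩ B) ∪ B, so B ⊆ ((S ∖ B) ∩ B) ∪ B.

(⟸) Let x ∈ ((S ∖ B) ∩ B) ∪ B. Then either x ∈ B and x ∉ S; or x ∈ S ∩ B. In each case x ∈ B, so ((S ∖ B) ∩ B) ∪ B ⊆ B.

The two sets are equal.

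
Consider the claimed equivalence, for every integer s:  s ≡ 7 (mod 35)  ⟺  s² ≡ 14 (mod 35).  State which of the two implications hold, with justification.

Only the forward implication holds.

(←) This fails: take s = 28. Then 28² = 784 ≡ 14 (mod 35), yet 28 ≡ 28 (mod 35), not 7.

(→) Suppose s ≡ 7 (mod 35). Write s = 35j + 7. Then (35j + 7)² = 1225j² + 490j + 49 = 35(35j² + 14j + 1) + 14, so s² ≡ 14 (mod 35).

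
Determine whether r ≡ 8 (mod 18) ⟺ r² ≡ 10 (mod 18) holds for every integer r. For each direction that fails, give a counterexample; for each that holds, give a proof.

(⇒) holds; (⇐) fails.

(→) Suppose r ≡ 8 (mod 18). Write r = 18j + 8. Then (18j + 8)² = 324j² + 288j + 64 = 18(18j² + 16j + 3) + 10, so r² ≡ 10 (mod 18).

(←) This fails: take r = 10. Then 10² = 100 ≡ 10 (mod 18), yet 10 ≡ 10 (mod 18), not 8.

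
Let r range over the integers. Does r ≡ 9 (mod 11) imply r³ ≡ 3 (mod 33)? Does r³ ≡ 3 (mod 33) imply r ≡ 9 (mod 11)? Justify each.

(⇐) The residues r modulo 33 with r³ ≡ 3 (mod 33) are exactly {9}, and each is ≡ 9 (mod 11).

(⇒) This fails: take r = 20. Then 20 ≡ 9 (mod 11), but 20³ = 8000 ≡ 14 (mod 33), not 3.

The forward direction fails; the converse holds.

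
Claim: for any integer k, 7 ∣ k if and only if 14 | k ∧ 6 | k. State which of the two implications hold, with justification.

(⇒) fails; (⇐) holds.

(→) This fails: take k = 7. Certainly 7 ∣ 7, but 14 ∤ 7.

(←) Suppose 14 ∣ k and 6 ∣ k. Any common multiple of 14 and 6 is a multiple of their lcm; here lcm(14, 6) = 14·6/gcd(14, 6) = 84/2 = 42, so 42 ∣ k. Since 7 ∣ 42, it follows that 7 ∣ k.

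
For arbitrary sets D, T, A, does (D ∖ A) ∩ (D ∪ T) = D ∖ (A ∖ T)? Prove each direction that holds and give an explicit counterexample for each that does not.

(⊆) holds; (⊇) fails.

Forward inclusion. Let x ∈ (D ∖ A) ∩ (D ∪ T). Then either x ∈ D and x ∉ T, A; or x ∈ D ∩ T and x ∉ A. In each case x ∈ D ∖ (A ∖ T), so (D ∖ A) ∩ (D ∪ T) ⊆ D ∖ (A ∖ T).

Reverse inclusion. This inclusion fails. Take D = {1}, T = {1}, A = {1}; then 1 ∈ D ∖ (A ∖ T) but 1 ∉ (D ∖ A) ∩ (D ∪ T).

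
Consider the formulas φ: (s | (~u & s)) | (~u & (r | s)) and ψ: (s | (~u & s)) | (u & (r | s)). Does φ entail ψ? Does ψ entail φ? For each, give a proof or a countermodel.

(⇒) fails and (⇐) fails.

(⇒) This fails. Under r = T, s = F, u = F, the left side is true but the right side is false.

(⇐) This fails. Under r = T, s = F, u = T, the left side is false but the right side is true.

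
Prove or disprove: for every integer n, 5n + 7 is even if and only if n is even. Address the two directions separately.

(→) This fails: n = 1 gives 5n + 7 = 12, which is even, but 1 is odd, not even.

(←) This also fails: n = 2 is even, but 5n + 7 = 17 is odd, not even.

(⇒) fails and (⇐) fails.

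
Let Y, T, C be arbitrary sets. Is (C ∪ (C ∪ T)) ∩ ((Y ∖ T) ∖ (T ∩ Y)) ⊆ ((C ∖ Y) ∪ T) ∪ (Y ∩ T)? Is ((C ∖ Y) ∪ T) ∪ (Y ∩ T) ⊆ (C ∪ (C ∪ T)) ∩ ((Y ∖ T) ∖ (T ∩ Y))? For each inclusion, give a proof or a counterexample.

(⊆) This inclusion fails. Take Y = {1}, T = ∅, C = {1}; then 1 ∈ (C ∪ (C ∪ T)) ∩ ((Y ∖ T) ∖ (T ∩ Y)) but 1 ∉ ((C ∖ Y) ∪ T) ∪ (Y ∩ T).

(⊇) This inclusion fails. Take Y = ∅, T = {1}, C = ∅; then 1 ∈ ((C ∖ Y) ∪ T) ∪ (Y ∩ T) but 1 ∉ (C ∪ (C ∪ T)) ∩ ((Y ∖ T) ∖ (T ∩ Y)).

Both inclusions fail.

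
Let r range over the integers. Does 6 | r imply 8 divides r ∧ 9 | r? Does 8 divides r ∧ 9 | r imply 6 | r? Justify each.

Only the reverse direction holds.

[⇒] This fails: take r = 6. Certainly 6 ∣ 6, but 8 ∤ 6.

[⇐] Suppose 8 ∣ r and 9 ∣ r. Any common multiple of 8 and 9 is a multiple of their lcm; here gcd(8, 9) = 1, so lcm(8, 9) = 8·9 = 72, so 72 ∣ r. Since 6 ∣ 72, it follows that 6 ∣ r.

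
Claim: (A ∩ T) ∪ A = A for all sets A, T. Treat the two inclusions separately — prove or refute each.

Both inclusions hold; the sets are equal.

(⟹) Let x ∈ (A ∩ T) ∪ A. Then either x ∈ A and x ∉ T; or x ∈ A ∩ T. In each case x ∈ A, so (A ∩ T) ∪ A ⊆ A.

(⟸) Let x ∈ A. Then either x ∈ A and x ∉ T; or x ∈ A ∩ T. In each case x ∈ (A ∩ T) ∪ A, so A ⊆ (A ∩ T) ∪ A.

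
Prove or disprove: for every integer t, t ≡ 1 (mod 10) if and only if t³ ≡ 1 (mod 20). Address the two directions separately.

(⟹) This fails: take t = 11. Then 11 ≡ 1 (mod 10), but 11³ = 1331 ≡ 11 (mod 20), not 1.

(⟸) Conversely, the residues r modulo 20 with r³ ≡ 1 (mod 20) are exactly {1}, and each is ≡ 1 (mod 10).

The forward direction fails; the converse holds.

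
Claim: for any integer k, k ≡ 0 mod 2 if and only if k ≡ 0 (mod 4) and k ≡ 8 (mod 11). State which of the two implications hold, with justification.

Only the converse holds.

(⇐) If k ≡ 0 (mod 4) and k ≡ 8 (mod 11), then by the Chinese remainder theorem k ≡ 8 (mod 44). Since 8 ≡ 0 (mod 2) and 2 ∣ 44, we get k ≡ 0 (mod 2).

(⇒) This fails: k = 0 gives 0 ≡ 0 (mod 2) but 0 ≡ 0 (mod 11), so the conjunction on the right does not hold.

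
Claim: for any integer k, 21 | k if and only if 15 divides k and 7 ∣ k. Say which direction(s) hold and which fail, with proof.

Not equivalent: only (⇐) holds.

[⇒] This fails: take k = 21. Certainly 21 ∣ 21, but 15 ∤ 21.

[⇐] Suppose 15 ∣ k and 7 ∣ k. Any common multiple of 15 and 7 is a multiple of their lcm; here gcd(15, 7) = 1, so lcm(15, 7) = 15·7 = 105, so 105 ∣ k. Since 21 ∣ 105, it follows that 21 ∣ k.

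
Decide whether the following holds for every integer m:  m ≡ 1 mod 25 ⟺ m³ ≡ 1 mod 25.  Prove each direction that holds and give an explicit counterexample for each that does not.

The biconditional holds.

(←) Suppose m³ ≡ 1 (mod 25). The only residue r in {0, …, 24} with r³ ≡ 1 (mod 25) is r = 1, so m ≡ 1 (mod 25).

(→) Suppose m ≡ 1 mod 25. Write m = 25j + 1. Then (25j + 1)³ = 15625j³ + 1875j² + 75j + 1 = 25(625j³ + 75j² + 3j) + 1, so m³ ≡ 1 (mod 25).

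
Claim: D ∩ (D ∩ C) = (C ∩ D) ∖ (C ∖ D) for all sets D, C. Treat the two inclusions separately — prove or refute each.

The two sets are equal.

(⟹) Let x ∈ D ∩ (D ∩ C). Then x ∈ D ∩ C, from which x ∈ (C ∩ D) ∖ (C ∖ D).

(⟸) Let x ∈ (C ∩ D) ∖ (C ∖ D). Then x ∈ D ∩ C, from which x ∈ D ∩ (D ∩ C).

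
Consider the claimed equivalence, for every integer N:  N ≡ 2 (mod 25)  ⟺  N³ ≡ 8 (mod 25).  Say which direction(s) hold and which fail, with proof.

Both directions hold.

(⇒) Suppose N ≡ 2 (mod 25). Write N = 25j + 2. Then (25j + 2)³ = 15625j³ + 3750j² + 300j + 8 = 25(625j³ + 150j² + 12j) + 8, so N³ ≡ 8 (mod 25).

(⇐) Conversely, suppose N³ ≡ 8 (mod 25). The only residue r in {0, …, 24} with r³ ≡ 8 (mod 25) is r = 2, so N ≡ 2 (mod 25).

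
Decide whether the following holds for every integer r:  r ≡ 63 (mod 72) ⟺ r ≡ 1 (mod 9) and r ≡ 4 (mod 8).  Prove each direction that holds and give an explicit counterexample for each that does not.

Both directions fail.

[⇒] This fails: r = 63 gives 63 ≡ 63 (mod 72) but 63 ≡ 0 (mod 9), so the conjunction on the right does not hold.

[⇐] This fails: r = 28 satisfies both congruences on the right (28 ≡ 1 mod 9 and 28 ≡ 4 mod 8) yet 28 ≡ 28 (mod 72), not 63.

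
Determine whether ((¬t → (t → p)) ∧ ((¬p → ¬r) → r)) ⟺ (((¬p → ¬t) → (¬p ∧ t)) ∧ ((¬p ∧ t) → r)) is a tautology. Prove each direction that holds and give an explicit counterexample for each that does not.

Only the reverse direction holds.

(→) This fails. Under r = T, t = F, p = F, the left side is true but the right side is false.

(←) Assume the antecedent. If r is true, the consequent reduces to true regardless of the other variables. If r is false, the antecedent cannot hold. Either way the consequent holds.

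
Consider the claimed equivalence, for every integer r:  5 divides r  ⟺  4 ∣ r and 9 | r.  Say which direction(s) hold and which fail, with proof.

[⇒] This fails: take r = 5. Certainly 5 ∣ 5, but 4 ∤ 5.

[⇐] This fails: take r = 36. Both 4 ∣ 36 and 9 ∣ 36, yet 36 is not a multiple of 5 (since 36 = 7·5 + 1), so 5 ∤ 36.

Neither direction holds.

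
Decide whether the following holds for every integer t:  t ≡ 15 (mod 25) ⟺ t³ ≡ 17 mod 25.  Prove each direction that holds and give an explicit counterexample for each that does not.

Both directions fail.

[⇒] This fails: take t = 15. Then 15 ≡ 15 (mod 25), but 15³ = 3375 ≡ 0 (mod 25), not 17.

[⇐] This fails: take t = 23. Then 23³ = 12167 ≡ 17 (mod 25), yet 23 ≡ 23 (mod 25), not 15.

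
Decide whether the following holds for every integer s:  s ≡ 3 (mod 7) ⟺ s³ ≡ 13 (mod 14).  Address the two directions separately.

Neither implication holds.

(⇒) This fails: take s = 10. Then 10 ≡ 3 (mod 7), but 10³ = 1000 ≡ 6 (mod 14), not 13.

(⇐) This fails: take s = 5. Then 5³ = 125 ≡ 13 (mod 14), yet 5 ≡ 5 (mod 7), not 3.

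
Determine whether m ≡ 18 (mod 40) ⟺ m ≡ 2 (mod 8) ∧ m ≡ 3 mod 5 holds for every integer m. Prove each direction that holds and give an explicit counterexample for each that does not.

Equivalent; both directions hold.

[⇒] Suppose m ≡ 18 (mod 40); write m = 40j + 18. Since 8 ∣ 40, reducing mod 8 gives m ≡ 18 ≡ 2 (mod 8); since 5 ∣ 40, reducing mod 5 gives m ≡ 18 ≡ 3 (mod 5).

[⇐] Conversely, if m ≡ 2 (mod 8) and m ≡ 3 (mod 5), then by the Chinese remainder theorem m ≡ 18 (mod 40). This is exactly m ≡ 18 (mod 40).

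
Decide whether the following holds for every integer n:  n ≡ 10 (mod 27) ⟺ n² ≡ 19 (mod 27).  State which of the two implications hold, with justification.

[⇒] Suppose n ≡ 10 (mod 27). Write n = 27j + 10. Then (27j + 10)² = 729j² + 540j + 100 = 27(27j² + 20j + 3) + 19, so n² ≡ 19 (mod 27).

[⇐] This fails: take n = 17. Then 17² = 289 ≡ 19 (mod 27), yet 17 ≡ 17 (mod 27), not 10.

Only the forward direction holds.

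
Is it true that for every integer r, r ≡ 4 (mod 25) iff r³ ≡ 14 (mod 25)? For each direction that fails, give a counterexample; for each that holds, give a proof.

Both directions hold; the statement is true.

Forward direction. Suppose r ≡ 4 (mod 25). Write r = 25j + 4. Then (25j + 4)³ = 15625j³ + 7500j² + 1200j + 64 = 25(625j³ + 300j² + 48j + 2) + 14, so r³ ≡ 14 (mod 25).

Converse. Suppose r³ ≡ 14 (mod 25). The only residue r in {0, …, 24} with r³ ≡ 14 (mod 25) is r = 4, so r ≡ 4 (mod 25).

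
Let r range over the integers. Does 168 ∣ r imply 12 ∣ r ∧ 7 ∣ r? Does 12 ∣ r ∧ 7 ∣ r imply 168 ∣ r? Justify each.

[⇒] If 168 ∣ r, write r = 168q. Since 168 = 14·12, r = 12·(14q), so 12 ∣ r; and since 168 = 24·7, r = 7·(24q), so 7 ∣ r.

[⇐] This fails: take r = 84. Both 12 ∣ 84 and 7 ∣ 84, yet 84 is not a multiple of 168 (since 84 = 0·168 + 84), so 168 ∤ 84.

Only the forward implication holds.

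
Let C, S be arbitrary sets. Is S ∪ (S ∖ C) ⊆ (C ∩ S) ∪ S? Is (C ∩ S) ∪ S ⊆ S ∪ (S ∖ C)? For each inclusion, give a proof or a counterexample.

(⊆) Let x ∈ S ∪ (S ∖ C). Then either x ∈ S and x ∉ C; or x ∈ C ∩ S. In each case x ∈ (C ∩ S) ∪ S, so S ∪ (S ∖ C) ⊆ (C ∩ S) ∪ S.

(⊇) Let x ∈ (C ∩ S) ∪ S. Then either x ∈ S and x ∉ C; or x ∈ C ∩ S. In each case x ∈ S ∪ (S ∖ C), so (C ∩ S) ∪ S ⊆ S ∪ (S ∖ C).

Both inclusions hold; the sets are equal.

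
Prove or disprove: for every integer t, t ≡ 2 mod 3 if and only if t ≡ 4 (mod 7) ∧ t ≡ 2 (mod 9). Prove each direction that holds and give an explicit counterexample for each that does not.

Forward direction. This fails: t = 2 gives 2 ≡ 2 (mod 3) but 2 ≡ 2 (mod 7), so the conjunction on the right does not hold.

Converse. If t ≡ 4 (mod 7) and t ≡ 2 (mod 9), then by the Chinese remainder theorem t ≡ 11 (mod 63). Since 11 ≡ 2 (mod 3) and 3 ∣ 63, we get t ≡ 2 (mod 3).

Only the reverse direction holds.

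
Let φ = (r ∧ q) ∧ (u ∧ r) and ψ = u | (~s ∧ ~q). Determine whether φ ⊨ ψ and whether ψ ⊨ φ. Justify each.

The forward direction holds; the converse fails.

(⇒) Assume the antecedent. If r is true, the antecedent forces (r = T, s = F, u = T, q = T) or (r = T, s = T, u = T, q = T), and u | (~s ∧ ~q) holds there. If r is false, the antecedent cannot hold. Either way u | (~s ∧ ~q) holds.

(⇐) This fails. Under r = F, s = F, u = F, q = F, the left side is false but the right side is true.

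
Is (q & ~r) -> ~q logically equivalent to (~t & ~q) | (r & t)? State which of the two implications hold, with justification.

Only the reverse direction holds.

(→) This fails. Under t = T, r = F, q = F, the left side is true but the right side is false.

(←) Assume the antecedent. If t is true, the antecedent forces (t = T, r = T, q = F) or (t = T, r = T, q = T), and (q & ~r) -> ~q holds there. If t is false, the antecedent forces (t = F, r = F, q = F) or (t = F, r = T, q = F), and (q & ~r) -> ~q holds there. Either way (q & ~r) -> ~q holds.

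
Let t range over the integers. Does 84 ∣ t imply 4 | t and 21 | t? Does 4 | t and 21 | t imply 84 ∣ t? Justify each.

(⇒) If 84 ∣ t, write t = 84q. Since 84 = 21·4, t = 4·(21q), so 4 ∣ t; and since 84 = 4·21, t = 21·(4q), so 21 ∣ t.

(⇐) Suppose 4 ∣ t and 21 ∣ t. Any common multiple of 4 and 21 is a multiple of their lcm; here gcd(4, 21) = 1, so lcm(4, 21) = 4·21 = 84, so 84 ∣ t.

Both implications hold.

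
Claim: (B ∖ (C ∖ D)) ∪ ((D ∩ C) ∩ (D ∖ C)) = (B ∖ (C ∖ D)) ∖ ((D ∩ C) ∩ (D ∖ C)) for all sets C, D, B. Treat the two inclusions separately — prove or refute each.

(⟸) Let x ∈ (B ∖ (C ∖ D)) ∖ ((D ∩ C) ∩ (D ∖ C)). Then either x ∈ B and x ∉ C, D; or x ∈ D ∩ B and x ∉ C; or x ∈ C ∩ D ∩ B. In each case x ∈ (B ∖ (C ∖ D)) ∪ ((D ∩ C) ∩ (D ∖ C)), so (B ∖ (C ∖ D)) ∖ ((D ∩ C) ∩ (D ∖ C)) ⊆ (B ∖ (C ∖ D)) ∪ ((D ∩ C) ∩ (D ∖ C)).

(⟹) Let x ∈ (B ∖ (C ∖ D)) ∪ ((D ∩ C) ∩ (D ∖ C)). Then either x ∈ B and x ∉ C, D; or x ∈ D ∩ B and x ∉ C; or x ∈ C ∩ D ∩ B. In each case x ∈ (B ∖ (C ∖ D)) ∖ ((D ∩ C) ∩ (D ∖ C)), so (B ∖ (C ∖ D)) ∪ ((D ∩ C) ∩ (D ∖ C)) ⊆ (B ∖ (C ∖ D)) ∖ ((D ∩ C) ∩ (D ∖ C)).

The two sets are equal.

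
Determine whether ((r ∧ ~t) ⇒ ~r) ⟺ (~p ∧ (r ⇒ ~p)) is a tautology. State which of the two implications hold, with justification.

Neither direction holds.

(→) This fails. Under p = T, r = F, t = F, the left side is true but the right side is false.

(←) This fails. Under p = F, r = T, t = F, the left side is false but the right side is true.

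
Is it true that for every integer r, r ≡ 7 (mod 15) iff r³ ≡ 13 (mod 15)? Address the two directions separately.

(⇒) Suppose r ≡ 7 (mod 15). Write r = 15j + 7. Then (15j + 7)³ = 3375j³ + 4725j² + 2205j + 343 = 15(225j³ + 315j² + 147j + 22) + 13, so r³ ≡ 13 (mod 15).

(⇐) Conversely, suppose r³ ≡ 13 (mod 15). The only residue r in {0, …, 14} with r³ ≡ 13 (mod 15) is r = 7, so r ≡ 7 (mod 15).

Both directions hold; the statement is true.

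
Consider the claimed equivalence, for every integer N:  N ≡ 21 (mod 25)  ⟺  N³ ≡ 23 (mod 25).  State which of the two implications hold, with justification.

(⟹) This fails: take N = 21. Then 21 ≡ 21 (mod 25), but 21³ = 9261 ≡ 11 (mod 25), not 23.

(⟸) This fails: take N = 22. Then 22³ = 10648 ≡ 23 (mod 25), yet 22 ≡ 22 (mod 25), not 21.

(⇒) fails and (⇐) fails.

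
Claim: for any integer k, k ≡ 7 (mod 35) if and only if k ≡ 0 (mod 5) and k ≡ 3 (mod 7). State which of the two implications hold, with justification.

Neither direction holds.

(⇒) This fails: k = 7 gives 7 ≡ 7 (mod 35) but 7 ≡ 2 (mod 5), so the conjunction on the right does not hold.

(⇐) This fails: k = 10 satisfies both congruences on the right (10 ≡ 0 mod 5 and 10 ≡ 3 mod 7) yet 10 ≡ 10 (mod 35), not 7.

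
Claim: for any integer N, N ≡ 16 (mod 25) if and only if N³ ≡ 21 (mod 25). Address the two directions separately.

Forward direction. Suppose N ≡ 16 (mod 25). Write N = 25j + 16. Then (25j + 16)³ = 15625j³ + 30000j² + 19200j + 4096 = 25(625j³ + 1200j² + 768j + 163) + 21, so N³ ≡ 21 (mod 25).

Converse. Suppose N³ ≡ 21 (mod 25). The only residue r in {0, …, 24} with r³ ≡ 21 (mod 25) is r = 16, so N ≡ 16 (mod 25).

Equivalent; both directions hold.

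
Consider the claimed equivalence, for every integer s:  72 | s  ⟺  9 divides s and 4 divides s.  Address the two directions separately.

Only the forward implication holds.

(⇒) If 72 ∣ s, write s = 72q. Since 72 = 8·9, s = 9·(8q), so 9 ∣ s; and since 72 = 18·4, s = 4·(18q), so 4 ∣ s.

(⇐) This fails: take s = 36. Both 9 ∣ 36 and 4 ∣ 36, yet 36 is not a multiple of 72 (since 36 = 0·72 + 36), so 72 ∤ 36.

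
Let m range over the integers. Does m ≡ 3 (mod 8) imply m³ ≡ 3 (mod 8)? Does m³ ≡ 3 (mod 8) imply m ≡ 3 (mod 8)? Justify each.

Forward direction. Suppose m ≡ 3 (mod 8). Write m = 8j + 3. Then (8j + 3)³ = 512j³ + 576j² + 216j + 27 = 8(64j³ + 72j² + 27j + 3) + 3, so m³ ≡ 3 (mod 8).

Converse. For the converse, argue contrapositively. If m ≢ 3 (mod 8), then m is congruent to one of 0, 1, 2, 4, 5, 6, 7 modulo 8, and these give m³ ≡ 0, 1, 0, 0, 5, 0, 7 respectively — never 3.

Both directions hold; the statement is true.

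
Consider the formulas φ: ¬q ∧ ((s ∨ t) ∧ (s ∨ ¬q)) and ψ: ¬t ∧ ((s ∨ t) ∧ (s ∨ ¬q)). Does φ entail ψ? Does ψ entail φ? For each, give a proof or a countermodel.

Neither direction holds.

(→) This fails. Under q = F, t = T, s = F, the left side is true but the right side is false.

(←) This fails. Under q = T, t = F, s = T, the left side is false but the right side is true.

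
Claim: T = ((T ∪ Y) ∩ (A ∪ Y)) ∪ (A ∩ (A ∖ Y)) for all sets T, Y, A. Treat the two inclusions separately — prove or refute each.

Forward inclusion. This inclusion fails. Take T = {1}, Y = ∅, A = ∅; then 1 ∈ T but 1 ∉ ((T ∪ Y) ∩ (A ∪ Y)) ∪ (A ∩ (A ∖ Y)).

Reverse inclusion. This inclusion fails. Take T = ∅, Y = {1}, A = ∅; then 1 ∈ ((T ∪ Y) ∩ (A ∪ Y)) ∪ (A ∩ (A ∖ Y)) but 1 ∉ T.

Neither inclusion holds.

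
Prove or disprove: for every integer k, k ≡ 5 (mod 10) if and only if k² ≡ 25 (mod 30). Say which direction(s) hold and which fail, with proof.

Only the converse holds.

[⇐] The residues r modulo 30 with r² ≡ 25 (mod 30) are exactly {5, 25}, and each is ≡ 5 (mod 10).

[⇒] This fails: take k = 15. Then 15 ≡ 5 (mod 10), but 15² = 225 ≡ 15 (mod 30), not 25.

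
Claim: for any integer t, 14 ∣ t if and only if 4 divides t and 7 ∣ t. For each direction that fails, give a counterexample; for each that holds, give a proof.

(⟹) This fails: take t = 14. Certainly 14 ∣ 14, but 4 ∤ 14.

(⟸) Suppose 4 ∣ t and 7 ∣ t. Any common multiple of 4 and 7 is a multiple of their lcm; here gcd(4, 7) = 1, so lcm(4, 7) = 4·7 = 28, so 28 ∣ t. Since 14 ∣ 28, it follows that 14 ∣ t.

Only the reverse direction holds.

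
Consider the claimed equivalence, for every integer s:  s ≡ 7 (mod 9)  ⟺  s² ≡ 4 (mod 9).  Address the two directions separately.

Only the forward direction holds.

Forward direction. Suppose s ≡ 7 (mod 9). Write s = 9j + 7. Then (9j + 7)² = 81j² + 126j + 49 = 9(9j² + 14j + 5) + 4, so s² ≡ 4 (mod 9).

Converse. This fails: take s = 2. Then 2² = 4 ≡ 4 (mod 9), yet 2 ≡ 2 (mod 9), not 7.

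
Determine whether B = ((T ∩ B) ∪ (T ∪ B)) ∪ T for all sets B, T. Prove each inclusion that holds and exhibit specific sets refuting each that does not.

(⟹) Let x ∈ B. Then either x ∈ B and x ∉ T; or x ∈ B ∩ T. In each case x ∈ ((T ∩ B) ∪ (T ∪ B)) ∪ T, so B ⊆ ((T ∩ B) ∪ (T ∪ B)) ∪ T.

(⟸) This inclusion fails. Take B = ∅, T = {1}; then 1 ∈ ((T ∩ B) ∪ (T ∪ B)) ∪ T but 1 ∉ B.

Only the forward inclusion holds.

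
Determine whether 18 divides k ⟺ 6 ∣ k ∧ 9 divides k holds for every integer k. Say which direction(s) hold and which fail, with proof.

Equivalent; both directions hold.

[⇒] If 18 ∣ k, write k = 18q. Since 18 = 3·6, k = 6·(3q), so 6 ∣ k; and since 18 = 2·9, k = 9·(2q), so 9 ∣ k.

[⇐] Suppose 6 ∣ k and 9 ∣ k. Any common multiple of 6 and 9 is a multiple of their lcm; here lcm(6, 9) = 6·9/gcd(6, 9) = 54/3 = 18, so 18 ∣ k.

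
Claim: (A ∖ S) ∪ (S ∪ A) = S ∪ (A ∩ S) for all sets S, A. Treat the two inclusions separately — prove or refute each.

Forward inclusion. This inclusion fails. Take S = ∅, A = {1}; then 1 ∈ (A ∖ S) ∪ (S ∪ A) but 1 ∉ S ∪ (A ∩ S).

Reverse inclusion. Let x ∈ S ∪ (A ∩ S). Then either x ∈ S and x ∉ A; or x ∈ S ∩ A. In each case x ∈ (A ∖ S) ∪ (S ∪ A), so S ∪ (A ∩ S) ⊆ (A ∖ S) ∪ (S ∪ A).

The sets are not equal: only the reverse inclusion holds.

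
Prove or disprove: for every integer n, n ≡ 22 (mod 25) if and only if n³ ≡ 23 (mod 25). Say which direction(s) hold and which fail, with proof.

(→) Suppose n ≡ 22 (mod 25). Write n = 25j + 22. Then (25j + 22)³ = 15625j³ + 41250j² + 36300j + 10648 = 25(625j³ + 1650j² + 1452j + 425) + 23, so n³ ≡ 23 (mod 25).

(←) Conversely, suppose n³ ≡ 23 (mod 25). The only residue r in {0, …, 24} with r³ ≡ 23 (mod 25) is r = 22, so n ≡ 22 (mod 25).

The biconditional holds.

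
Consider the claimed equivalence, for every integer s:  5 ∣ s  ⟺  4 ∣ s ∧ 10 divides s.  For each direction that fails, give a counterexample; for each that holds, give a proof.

Only the reverse direction holds.

(⇐) Suppose 4 ∣ s and 10 ∣ s. Any common multiple of 4 and 10 is a multiple of their lcm; here lcm(4, 10) = 4·10/gcd(4, 10) = 40/2 = 20, so 20 ∣ s. Since 5 ∣ 20, it follows that 5 ∣ s.

(⇒) This fails: take s = 5. Certainly 5 ∣ 5, but 4 ∤ 5.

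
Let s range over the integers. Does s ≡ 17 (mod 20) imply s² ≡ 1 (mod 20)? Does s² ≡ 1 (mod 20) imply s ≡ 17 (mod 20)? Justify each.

Both directions fail.

(⟹) This fails: take s = 17. Then 17 ≡ 17 (mod 20), but 17² = 289 ≡ 9 (mod 20), not 1.

(⟸) This fails: take s = 1. Then 1² = 1 ≡ 1 (mod 20), yet 1 ≡ 1 (mod 20), not 17.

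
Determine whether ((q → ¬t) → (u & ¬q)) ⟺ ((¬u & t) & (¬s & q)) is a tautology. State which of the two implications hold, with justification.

(⟸) Assume the antecedent. If u is true, the antecedent cannot hold. If u is false, the antecedent forces (u = F, t = T, q = T, s = F), and (q → ¬t) → (u & ¬q) holds there. Either way (q → ¬t) → (u & ¬q) holds.

(⟹) This fails. Under u = T, t = F, q = F, s = F, the left side is true but the right side is false.

Only the converse holds.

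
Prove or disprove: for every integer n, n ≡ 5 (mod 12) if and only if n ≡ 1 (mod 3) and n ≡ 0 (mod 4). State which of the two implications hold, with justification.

Neither implication holds.

(→) This fails: n = 5 gives 5 ≡ 5 (mod 12) but 5 ≡ 2 (mod 3), so the conjunction on the right does not hold.

(←) This fails: n = 4 satisfies both congruences on the right (4 ≡ 1 mod 3 and 4 ≡ 0 mod 4) yet 4 ≡ 4 (mod 12), not 5.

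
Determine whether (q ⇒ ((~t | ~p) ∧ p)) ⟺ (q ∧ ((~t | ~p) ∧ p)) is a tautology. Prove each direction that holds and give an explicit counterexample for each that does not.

(⇒) fails; (⇐) holds.

(⟹) This fails. Under t = F, q = F, p = F, the left side is true but the right side is false.

(⟸) Assume the antecedent. If t is true, the antecedent cannot hold. If t is false, the antecedent forces (t = F, q = T, p = T), and q ⇒ ((~t | ~p) ∧ p) holds there. Either way q ⇒ ((~t | ~p) ∧ p) holds.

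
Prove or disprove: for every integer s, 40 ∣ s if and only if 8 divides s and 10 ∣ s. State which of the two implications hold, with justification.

(⟹) If 40 ∣ s, write s = 40q. Since 40 = 5·8, s = 8·(5q), so 8 ∣ s; and since 40 = 4·10, s = 10·(4q), so 10 ∣ s.

(⟸) Suppose 8 ∣ s and 10 ∣ s. Any common multiple of 8 and 10 is a multiple of their lcm; here lcm(8, 10) = 8·10/gcd(8, 10) = 80/2 = 40, so 40 ∣ s.

Both directions hold.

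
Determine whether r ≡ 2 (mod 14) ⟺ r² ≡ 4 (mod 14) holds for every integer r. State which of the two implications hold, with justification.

(⇒) Suppose r ≡ 2 (mod 14). Write r = 14j + 2. Then (14j + 2)² = 196j² + 56j + 4 = 14(14j² + 4j) + 4, so r² ≡ 4 (mod 14).

(⇐) This fails: take r = 12. Then 12² = 144 ≡ 4 (mod 14), yet 12 ≡ 12 (mod 14), not 2.

Only the forward direction holds.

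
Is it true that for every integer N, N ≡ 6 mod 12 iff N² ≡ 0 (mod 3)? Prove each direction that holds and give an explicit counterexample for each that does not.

The forward direction holds; the converse fails.

(⟹) Suppose N ≡ 6 (mod 12). Then N² ≡ 6² = 36 (mod 12), and since 3 ∣ 12, also N² ≡ 0 (mod 3).

(⟸) This fails: take N = 0. Then 0² = 0 ≡ 0 (mod 3), yet 0 ≡ 0 (mod 12), not 6.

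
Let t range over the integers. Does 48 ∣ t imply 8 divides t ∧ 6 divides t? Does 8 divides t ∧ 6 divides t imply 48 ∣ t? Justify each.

Only the forward implication holds.

[⇒] If 48 ∣ t, write t = 48q. Since 48 = 6·8, t = 8·(6q), so 8 ∣ t; and since 48 = 8·6, t = 6·(8q), so 6 ∣ t.

[⇐] This fails: take t = 24. Both 8 ∣ 24 and 6 ∣ 24, yet 24 is not a multiple of 48 (since 24 = 0·48 + 24), so 48 ∤ 24.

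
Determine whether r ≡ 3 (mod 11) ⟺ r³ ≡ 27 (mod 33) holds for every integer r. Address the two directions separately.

Only the converse holds.

[⇒] This fails: take r = 14. Then 14 ≡ 3 (mod 11), but 14³ = 2744 ≡ 5 (mod 33), not 27.

[⇐] Conversely, the residues r modulo 33 with r³ ≡ 27 (mod 33) are exactly {3}, and each is ≡ 3 (mod 11).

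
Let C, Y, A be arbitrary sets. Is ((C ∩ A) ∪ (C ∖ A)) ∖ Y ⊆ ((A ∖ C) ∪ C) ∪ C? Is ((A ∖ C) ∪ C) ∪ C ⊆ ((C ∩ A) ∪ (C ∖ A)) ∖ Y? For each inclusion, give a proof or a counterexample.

Forward inclusion. Let x ∈ ((C ∩ A) ∪ (C ∖ A)) ∖ Y. Then either x ∈ C and x ∉ Y, A; or x ∈ C ∩ A and x ∉ Y. In each case x ∈ ((A ∖ C) ∪ C) ∪ C, so ((C ∩ A) ∪ (C ∖ A)) ∖ Y ⊆ ((A ∖ C) ∪ C) ∪ C.

Reverse inclusion. This inclusion fails. Take C = {1}, Y = {1}, A = ∅; then 1 ∈ ((A ∖ C) ∪ C) ∪ C but 1 ∉ ((C ∩ A) ∪ (C ∖ A)) ∖ Y.

The sets are not equal: only the forward inclusion holds.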